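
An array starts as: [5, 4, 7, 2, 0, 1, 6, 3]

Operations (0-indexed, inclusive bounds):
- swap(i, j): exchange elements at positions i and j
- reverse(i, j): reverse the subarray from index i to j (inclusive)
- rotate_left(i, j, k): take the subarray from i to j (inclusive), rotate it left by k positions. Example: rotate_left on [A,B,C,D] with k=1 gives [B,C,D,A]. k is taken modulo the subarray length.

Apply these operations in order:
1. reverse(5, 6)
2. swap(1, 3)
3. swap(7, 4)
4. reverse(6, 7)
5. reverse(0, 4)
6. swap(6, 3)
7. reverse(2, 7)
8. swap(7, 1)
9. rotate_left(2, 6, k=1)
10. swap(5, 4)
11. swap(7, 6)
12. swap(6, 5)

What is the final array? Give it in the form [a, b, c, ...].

Answer: [3, 7, 2, 6, 0, 4, 5, 1]

Derivation:
After 1 (reverse(5, 6)): [5, 4, 7, 2, 0, 6, 1, 3]
After 2 (swap(1, 3)): [5, 2, 7, 4, 0, 6, 1, 3]
After 3 (swap(7, 4)): [5, 2, 7, 4, 3, 6, 1, 0]
After 4 (reverse(6, 7)): [5, 2, 7, 4, 3, 6, 0, 1]
After 5 (reverse(0, 4)): [3, 4, 7, 2, 5, 6, 0, 1]
After 6 (swap(6, 3)): [3, 4, 7, 0, 5, 6, 2, 1]
After 7 (reverse(2, 7)): [3, 4, 1, 2, 6, 5, 0, 7]
After 8 (swap(7, 1)): [3, 7, 1, 2, 6, 5, 0, 4]
After 9 (rotate_left(2, 6, k=1)): [3, 7, 2, 6, 5, 0, 1, 4]
After 10 (swap(5, 4)): [3, 7, 2, 6, 0, 5, 1, 4]
After 11 (swap(7, 6)): [3, 7, 2, 6, 0, 5, 4, 1]
After 12 (swap(6, 5)): [3, 7, 2, 6, 0, 4, 5, 1]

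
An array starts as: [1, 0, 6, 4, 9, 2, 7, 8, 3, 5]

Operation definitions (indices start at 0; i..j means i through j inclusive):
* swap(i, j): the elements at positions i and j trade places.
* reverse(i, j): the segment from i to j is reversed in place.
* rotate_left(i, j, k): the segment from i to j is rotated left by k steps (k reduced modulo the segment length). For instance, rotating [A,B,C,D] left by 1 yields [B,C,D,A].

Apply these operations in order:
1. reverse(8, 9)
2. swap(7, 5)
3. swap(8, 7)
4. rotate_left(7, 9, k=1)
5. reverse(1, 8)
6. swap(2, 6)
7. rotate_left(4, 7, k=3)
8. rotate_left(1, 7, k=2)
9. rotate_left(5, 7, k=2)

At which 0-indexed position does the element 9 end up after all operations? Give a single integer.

After 1 (reverse(8, 9)): [1, 0, 6, 4, 9, 2, 7, 8, 5, 3]
After 2 (swap(7, 5)): [1, 0, 6, 4, 9, 8, 7, 2, 5, 3]
After 3 (swap(8, 7)): [1, 0, 6, 4, 9, 8, 7, 5, 2, 3]
After 4 (rotate_left(7, 9, k=1)): [1, 0, 6, 4, 9, 8, 7, 2, 3, 5]
After 5 (reverse(1, 8)): [1, 3, 2, 7, 8, 9, 4, 6, 0, 5]
After 6 (swap(2, 6)): [1, 3, 4, 7, 8, 9, 2, 6, 0, 5]
After 7 (rotate_left(4, 7, k=3)): [1, 3, 4, 7, 6, 8, 9, 2, 0, 5]
After 8 (rotate_left(1, 7, k=2)): [1, 7, 6, 8, 9, 2, 3, 4, 0, 5]
After 9 (rotate_left(5, 7, k=2)): [1, 7, 6, 8, 9, 4, 2, 3, 0, 5]

Answer: 4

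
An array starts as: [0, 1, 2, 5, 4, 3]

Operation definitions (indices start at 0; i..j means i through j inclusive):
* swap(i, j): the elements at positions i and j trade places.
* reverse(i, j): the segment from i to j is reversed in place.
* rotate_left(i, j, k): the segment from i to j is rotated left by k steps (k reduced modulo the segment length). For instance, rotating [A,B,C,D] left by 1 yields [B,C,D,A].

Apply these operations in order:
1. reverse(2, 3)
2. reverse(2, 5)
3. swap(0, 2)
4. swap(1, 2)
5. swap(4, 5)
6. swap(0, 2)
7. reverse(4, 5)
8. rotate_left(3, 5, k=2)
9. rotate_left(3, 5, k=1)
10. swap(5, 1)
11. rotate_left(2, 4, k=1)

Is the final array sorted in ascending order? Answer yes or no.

Answer: no

Derivation:
After 1 (reverse(2, 3)): [0, 1, 5, 2, 4, 3]
After 2 (reverse(2, 5)): [0, 1, 3, 4, 2, 5]
After 3 (swap(0, 2)): [3, 1, 0, 4, 2, 5]
After 4 (swap(1, 2)): [3, 0, 1, 4, 2, 5]
After 5 (swap(4, 5)): [3, 0, 1, 4, 5, 2]
After 6 (swap(0, 2)): [1, 0, 3, 4, 5, 2]
After 7 (reverse(4, 5)): [1, 0, 3, 4, 2, 5]
After 8 (rotate_left(3, 5, k=2)): [1, 0, 3, 5, 4, 2]
After 9 (rotate_left(3, 5, k=1)): [1, 0, 3, 4, 2, 5]
After 10 (swap(5, 1)): [1, 5, 3, 4, 2, 0]
After 11 (rotate_left(2, 4, k=1)): [1, 5, 4, 2, 3, 0]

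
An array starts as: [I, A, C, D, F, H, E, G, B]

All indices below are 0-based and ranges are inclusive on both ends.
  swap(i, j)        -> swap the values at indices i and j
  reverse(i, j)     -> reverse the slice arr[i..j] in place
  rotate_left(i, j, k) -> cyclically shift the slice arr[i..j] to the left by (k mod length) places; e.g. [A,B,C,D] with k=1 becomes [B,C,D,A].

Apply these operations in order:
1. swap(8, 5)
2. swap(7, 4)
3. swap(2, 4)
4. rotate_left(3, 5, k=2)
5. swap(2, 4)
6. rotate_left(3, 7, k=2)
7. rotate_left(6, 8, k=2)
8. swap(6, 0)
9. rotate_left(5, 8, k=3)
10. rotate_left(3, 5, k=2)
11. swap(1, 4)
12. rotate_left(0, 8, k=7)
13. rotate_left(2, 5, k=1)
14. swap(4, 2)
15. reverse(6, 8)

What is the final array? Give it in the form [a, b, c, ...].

Answer: [I, B, G, D, C, H, F, E, A]

Derivation:
After 1 (swap(8, 5)): [I, A, C, D, F, B, E, G, H]
After 2 (swap(7, 4)): [I, A, C, D, G, B, E, F, H]
After 3 (swap(2, 4)): [I, A, G, D, C, B, E, F, H]
After 4 (rotate_left(3, 5, k=2)): [I, A, G, B, D, C, E, F, H]
After 5 (swap(2, 4)): [I, A, D, B, G, C, E, F, H]
After 6 (rotate_left(3, 7, k=2)): [I, A, D, C, E, F, B, G, H]
After 7 (rotate_left(6, 8, k=2)): [I, A, D, C, E, F, H, B, G]
After 8 (swap(6, 0)): [H, A, D, C, E, F, I, B, G]
After 9 (rotate_left(5, 8, k=3)): [H, A, D, C, E, G, F, I, B]
After 10 (rotate_left(3, 5, k=2)): [H, A, D, G, C, E, F, I, B]
After 11 (swap(1, 4)): [H, C, D, G, A, E, F, I, B]
After 12 (rotate_left(0, 8, k=7)): [I, B, H, C, D, G, A, E, F]
After 13 (rotate_left(2, 5, k=1)): [I, B, C, D, G, H, A, E, F]
After 14 (swap(4, 2)): [I, B, G, D, C, H, A, E, F]
After 15 (reverse(6, 8)): [I, B, G, D, C, H, F, E, A]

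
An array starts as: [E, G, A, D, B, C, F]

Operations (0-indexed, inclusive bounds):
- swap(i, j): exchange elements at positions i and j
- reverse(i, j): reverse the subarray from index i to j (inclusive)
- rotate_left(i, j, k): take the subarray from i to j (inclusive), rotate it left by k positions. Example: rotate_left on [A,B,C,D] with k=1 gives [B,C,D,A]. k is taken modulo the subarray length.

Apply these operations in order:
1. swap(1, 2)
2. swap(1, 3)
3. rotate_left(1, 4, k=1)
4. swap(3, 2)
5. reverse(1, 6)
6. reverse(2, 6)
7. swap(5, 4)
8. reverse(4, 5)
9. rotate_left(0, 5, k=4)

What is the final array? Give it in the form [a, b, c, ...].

Answer: [A, D, E, F, G, B, C]

Derivation:
After 1 (swap(1, 2)): [E, A, G, D, B, C, F]
After 2 (swap(1, 3)): [E, D, G, A, B, C, F]
After 3 (rotate_left(1, 4, k=1)): [E, G, A, B, D, C, F]
After 4 (swap(3, 2)): [E, G, B, A, D, C, F]
After 5 (reverse(1, 6)): [E, F, C, D, A, B, G]
After 6 (reverse(2, 6)): [E, F, G, B, A, D, C]
After 7 (swap(5, 4)): [E, F, G, B, D, A, C]
After 8 (reverse(4, 5)): [E, F, G, B, A, D, C]
After 9 (rotate_left(0, 5, k=4)): [A, D, E, F, G, B, C]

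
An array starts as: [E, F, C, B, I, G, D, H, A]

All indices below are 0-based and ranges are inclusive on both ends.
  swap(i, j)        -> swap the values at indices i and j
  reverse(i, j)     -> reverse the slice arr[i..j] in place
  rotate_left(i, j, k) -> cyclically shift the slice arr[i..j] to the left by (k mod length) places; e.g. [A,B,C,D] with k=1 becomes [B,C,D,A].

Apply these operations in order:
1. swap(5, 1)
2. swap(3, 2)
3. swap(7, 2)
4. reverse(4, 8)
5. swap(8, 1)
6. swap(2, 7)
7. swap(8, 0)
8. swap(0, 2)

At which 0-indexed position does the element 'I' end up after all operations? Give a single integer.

After 1 (swap(5, 1)): [E, G, C, B, I, F, D, H, A]
After 2 (swap(3, 2)): [E, G, B, C, I, F, D, H, A]
After 3 (swap(7, 2)): [E, G, H, C, I, F, D, B, A]
After 4 (reverse(4, 8)): [E, G, H, C, A, B, D, F, I]
After 5 (swap(8, 1)): [E, I, H, C, A, B, D, F, G]
After 6 (swap(2, 7)): [E, I, F, C, A, B, D, H, G]
After 7 (swap(8, 0)): [G, I, F, C, A, B, D, H, E]
After 8 (swap(0, 2)): [F, I, G, C, A, B, D, H, E]

Answer: 1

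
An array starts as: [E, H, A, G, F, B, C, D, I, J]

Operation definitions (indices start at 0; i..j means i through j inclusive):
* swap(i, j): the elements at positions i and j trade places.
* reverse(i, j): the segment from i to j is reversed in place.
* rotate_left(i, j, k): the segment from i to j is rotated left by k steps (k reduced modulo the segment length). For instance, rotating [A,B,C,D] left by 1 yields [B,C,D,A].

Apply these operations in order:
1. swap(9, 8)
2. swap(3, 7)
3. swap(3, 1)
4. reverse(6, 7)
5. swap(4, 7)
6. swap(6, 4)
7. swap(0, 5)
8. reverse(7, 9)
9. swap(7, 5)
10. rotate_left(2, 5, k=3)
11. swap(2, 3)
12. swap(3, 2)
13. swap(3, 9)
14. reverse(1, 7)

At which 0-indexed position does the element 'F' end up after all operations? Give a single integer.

After 1 (swap(9, 8)): [E, H, A, G, F, B, C, D, J, I]
After 2 (swap(3, 7)): [E, H, A, D, F, B, C, G, J, I]
After 3 (swap(3, 1)): [E, D, A, H, F, B, C, G, J, I]
After 4 (reverse(6, 7)): [E, D, A, H, F, B, G, C, J, I]
After 5 (swap(4, 7)): [E, D, A, H, C, B, G, F, J, I]
After 6 (swap(6, 4)): [E, D, A, H, G, B, C, F, J, I]
After 7 (swap(0, 5)): [B, D, A, H, G, E, C, F, J, I]
After 8 (reverse(7, 9)): [B, D, A, H, G, E, C, I, J, F]
After 9 (swap(7, 5)): [B, D, A, H, G, I, C, E, J, F]
After 10 (rotate_left(2, 5, k=3)): [B, D, I, A, H, G, C, E, J, F]
After 11 (swap(2, 3)): [B, D, A, I, H, G, C, E, J, F]
After 12 (swap(3, 2)): [B, D, I, A, H, G, C, E, J, F]
After 13 (swap(3, 9)): [B, D, I, F, H, G, C, E, J, A]
After 14 (reverse(1, 7)): [B, E, C, G, H, F, I, D, J, A]

Answer: 5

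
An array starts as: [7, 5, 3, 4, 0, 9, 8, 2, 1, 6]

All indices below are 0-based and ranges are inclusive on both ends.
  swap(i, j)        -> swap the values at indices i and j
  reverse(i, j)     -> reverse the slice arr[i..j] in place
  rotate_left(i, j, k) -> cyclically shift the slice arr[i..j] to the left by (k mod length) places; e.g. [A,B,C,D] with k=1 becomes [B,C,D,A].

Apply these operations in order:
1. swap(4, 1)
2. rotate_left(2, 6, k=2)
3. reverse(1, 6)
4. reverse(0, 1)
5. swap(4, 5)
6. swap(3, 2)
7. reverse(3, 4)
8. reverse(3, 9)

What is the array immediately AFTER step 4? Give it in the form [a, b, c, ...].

After 1 (swap(4, 1)): [7, 0, 3, 4, 5, 9, 8, 2, 1, 6]
After 2 (rotate_left(2, 6, k=2)): [7, 0, 5, 9, 8, 3, 4, 2, 1, 6]
After 3 (reverse(1, 6)): [7, 4, 3, 8, 9, 5, 0, 2, 1, 6]
After 4 (reverse(0, 1)): [4, 7, 3, 8, 9, 5, 0, 2, 1, 6]

Answer: [4, 7, 3, 8, 9, 5, 0, 2, 1, 6]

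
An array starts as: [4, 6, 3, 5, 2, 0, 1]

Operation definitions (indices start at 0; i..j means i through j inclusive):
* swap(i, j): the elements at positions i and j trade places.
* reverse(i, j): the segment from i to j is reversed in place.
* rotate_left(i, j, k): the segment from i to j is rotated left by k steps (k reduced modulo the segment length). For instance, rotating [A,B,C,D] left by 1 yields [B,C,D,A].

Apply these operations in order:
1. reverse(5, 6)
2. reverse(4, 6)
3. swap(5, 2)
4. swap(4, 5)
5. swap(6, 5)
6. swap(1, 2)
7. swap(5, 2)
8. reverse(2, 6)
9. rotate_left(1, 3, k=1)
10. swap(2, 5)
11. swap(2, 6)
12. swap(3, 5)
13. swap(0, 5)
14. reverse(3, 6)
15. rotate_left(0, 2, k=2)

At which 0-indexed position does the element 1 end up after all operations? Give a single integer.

Answer: 1

Derivation:
After 1 (reverse(5, 6)): [4, 6, 3, 5, 2, 1, 0]
After 2 (reverse(4, 6)): [4, 6, 3, 5, 0, 1, 2]
After 3 (swap(5, 2)): [4, 6, 1, 5, 0, 3, 2]
After 4 (swap(4, 5)): [4, 6, 1, 5, 3, 0, 2]
After 5 (swap(6, 5)): [4, 6, 1, 5, 3, 2, 0]
After 6 (swap(1, 2)): [4, 1, 6, 5, 3, 2, 0]
After 7 (swap(5, 2)): [4, 1, 2, 5, 3, 6, 0]
After 8 (reverse(2, 6)): [4, 1, 0, 6, 3, 5, 2]
After 9 (rotate_left(1, 3, k=1)): [4, 0, 6, 1, 3, 5, 2]
After 10 (swap(2, 5)): [4, 0, 5, 1, 3, 6, 2]
After 11 (swap(2, 6)): [4, 0, 2, 1, 3, 6, 5]
After 12 (swap(3, 5)): [4, 0, 2, 6, 3, 1, 5]
After 13 (swap(0, 5)): [1, 0, 2, 6, 3, 4, 5]
After 14 (reverse(3, 6)): [1, 0, 2, 5, 4, 3, 6]
After 15 (rotate_left(0, 2, k=2)): [2, 1, 0, 5, 4, 3, 6]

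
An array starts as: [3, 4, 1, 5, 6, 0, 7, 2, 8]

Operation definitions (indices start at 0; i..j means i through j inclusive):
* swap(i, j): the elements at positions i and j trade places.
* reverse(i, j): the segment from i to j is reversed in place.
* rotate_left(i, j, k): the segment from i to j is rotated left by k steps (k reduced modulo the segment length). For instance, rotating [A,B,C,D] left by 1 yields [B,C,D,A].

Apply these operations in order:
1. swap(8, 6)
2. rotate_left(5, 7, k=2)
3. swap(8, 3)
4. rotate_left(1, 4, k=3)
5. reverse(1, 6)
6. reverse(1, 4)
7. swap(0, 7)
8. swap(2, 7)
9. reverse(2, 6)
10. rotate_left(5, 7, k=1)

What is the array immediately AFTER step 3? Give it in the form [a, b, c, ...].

After 1 (swap(8, 6)): [3, 4, 1, 5, 6, 0, 8, 2, 7]
After 2 (rotate_left(5, 7, k=2)): [3, 4, 1, 5, 6, 2, 0, 8, 7]
After 3 (swap(8, 3)): [3, 4, 1, 7, 6, 2, 0, 8, 5]

Answer: [3, 4, 1, 7, 6, 2, 0, 8, 5]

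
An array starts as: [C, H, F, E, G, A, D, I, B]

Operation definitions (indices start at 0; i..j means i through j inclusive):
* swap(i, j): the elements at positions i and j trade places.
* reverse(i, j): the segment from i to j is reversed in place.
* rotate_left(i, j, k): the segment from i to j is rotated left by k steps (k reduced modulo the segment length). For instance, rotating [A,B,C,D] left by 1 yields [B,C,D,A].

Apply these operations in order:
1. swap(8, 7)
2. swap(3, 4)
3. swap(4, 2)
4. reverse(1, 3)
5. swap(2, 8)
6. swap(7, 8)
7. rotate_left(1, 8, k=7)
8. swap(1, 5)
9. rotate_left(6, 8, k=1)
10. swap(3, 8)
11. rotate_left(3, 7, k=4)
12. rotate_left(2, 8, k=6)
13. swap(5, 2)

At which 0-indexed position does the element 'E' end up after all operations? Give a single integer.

After 1 (swap(8, 7)): [C, H, F, E, G, A, D, B, I]
After 2 (swap(3, 4)): [C, H, F, G, E, A, D, B, I]
After 3 (swap(4, 2)): [C, H, E, G, F, A, D, B, I]
After 4 (reverse(1, 3)): [C, G, E, H, F, A, D, B, I]
After 5 (swap(2, 8)): [C, G, I, H, F, A, D, B, E]
After 6 (swap(7, 8)): [C, G, I, H, F, A, D, E, B]
After 7 (rotate_left(1, 8, k=7)): [C, B, G, I, H, F, A, D, E]
After 8 (swap(1, 5)): [C, F, G, I, H, B, A, D, E]
After 9 (rotate_left(6, 8, k=1)): [C, F, G, I, H, B, D, E, A]
After 10 (swap(3, 8)): [C, F, G, A, H, B, D, E, I]
After 11 (rotate_left(3, 7, k=4)): [C, F, G, E, A, H, B, D, I]
After 12 (rotate_left(2, 8, k=6)): [C, F, I, G, E, A, H, B, D]
After 13 (swap(5, 2)): [C, F, A, G, E, I, H, B, D]

Answer: 4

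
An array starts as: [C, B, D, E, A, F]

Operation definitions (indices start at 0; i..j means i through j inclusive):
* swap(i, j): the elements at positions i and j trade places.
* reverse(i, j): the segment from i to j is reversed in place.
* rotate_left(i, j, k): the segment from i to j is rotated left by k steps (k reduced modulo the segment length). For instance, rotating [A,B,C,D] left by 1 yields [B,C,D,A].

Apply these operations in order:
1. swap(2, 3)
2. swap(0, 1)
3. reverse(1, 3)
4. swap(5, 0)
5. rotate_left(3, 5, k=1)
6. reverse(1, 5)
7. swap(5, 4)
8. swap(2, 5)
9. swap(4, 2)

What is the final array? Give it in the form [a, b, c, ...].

Answer: [F, C, D, A, E, B]

Derivation:
After 1 (swap(2, 3)): [C, B, E, D, A, F]
After 2 (swap(0, 1)): [B, C, E, D, A, F]
After 3 (reverse(1, 3)): [B, D, E, C, A, F]
After 4 (swap(5, 0)): [F, D, E, C, A, B]
After 5 (rotate_left(3, 5, k=1)): [F, D, E, A, B, C]
After 6 (reverse(1, 5)): [F, C, B, A, E, D]
After 7 (swap(5, 4)): [F, C, B, A, D, E]
After 8 (swap(2, 5)): [F, C, E, A, D, B]
After 9 (swap(4, 2)): [F, C, D, A, E, B]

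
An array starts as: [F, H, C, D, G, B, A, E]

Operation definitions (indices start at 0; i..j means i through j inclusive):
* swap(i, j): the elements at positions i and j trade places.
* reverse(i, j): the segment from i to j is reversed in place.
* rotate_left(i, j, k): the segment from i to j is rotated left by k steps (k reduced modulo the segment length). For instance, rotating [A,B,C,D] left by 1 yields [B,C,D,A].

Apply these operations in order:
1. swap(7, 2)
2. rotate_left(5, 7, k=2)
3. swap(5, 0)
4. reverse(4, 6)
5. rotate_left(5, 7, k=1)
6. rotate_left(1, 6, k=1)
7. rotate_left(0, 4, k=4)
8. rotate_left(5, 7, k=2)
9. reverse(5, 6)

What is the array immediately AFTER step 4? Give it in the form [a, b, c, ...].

Answer: [C, H, E, D, B, F, G, A]

Derivation:
After 1 (swap(7, 2)): [F, H, E, D, G, B, A, C]
After 2 (rotate_left(5, 7, k=2)): [F, H, E, D, G, C, B, A]
After 3 (swap(5, 0)): [C, H, E, D, G, F, B, A]
After 4 (reverse(4, 6)): [C, H, E, D, B, F, G, A]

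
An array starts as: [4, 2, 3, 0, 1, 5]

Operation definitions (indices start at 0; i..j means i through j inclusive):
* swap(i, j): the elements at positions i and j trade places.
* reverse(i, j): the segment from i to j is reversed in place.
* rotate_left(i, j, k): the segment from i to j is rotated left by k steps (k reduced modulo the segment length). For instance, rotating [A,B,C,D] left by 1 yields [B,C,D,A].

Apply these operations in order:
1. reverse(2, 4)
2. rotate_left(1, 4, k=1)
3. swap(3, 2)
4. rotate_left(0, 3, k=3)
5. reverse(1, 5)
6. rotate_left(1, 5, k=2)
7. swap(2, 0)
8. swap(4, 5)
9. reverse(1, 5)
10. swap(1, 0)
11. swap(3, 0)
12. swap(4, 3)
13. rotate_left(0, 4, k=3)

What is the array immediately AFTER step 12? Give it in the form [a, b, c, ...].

Answer: [4, 1, 2, 0, 5, 3]

Derivation:
After 1 (reverse(2, 4)): [4, 2, 1, 0, 3, 5]
After 2 (rotate_left(1, 4, k=1)): [4, 1, 0, 3, 2, 5]
After 3 (swap(3, 2)): [4, 1, 3, 0, 2, 5]
After 4 (rotate_left(0, 3, k=3)): [0, 4, 1, 3, 2, 5]
After 5 (reverse(1, 5)): [0, 5, 2, 3, 1, 4]
After 6 (rotate_left(1, 5, k=2)): [0, 3, 1, 4, 5, 2]
After 7 (swap(2, 0)): [1, 3, 0, 4, 5, 2]
After 8 (swap(4, 5)): [1, 3, 0, 4, 2, 5]
After 9 (reverse(1, 5)): [1, 5, 2, 4, 0, 3]
After 10 (swap(1, 0)): [5, 1, 2, 4, 0, 3]
After 11 (swap(3, 0)): [4, 1, 2, 5, 0, 3]
After 12 (swap(4, 3)): [4, 1, 2, 0, 5, 3]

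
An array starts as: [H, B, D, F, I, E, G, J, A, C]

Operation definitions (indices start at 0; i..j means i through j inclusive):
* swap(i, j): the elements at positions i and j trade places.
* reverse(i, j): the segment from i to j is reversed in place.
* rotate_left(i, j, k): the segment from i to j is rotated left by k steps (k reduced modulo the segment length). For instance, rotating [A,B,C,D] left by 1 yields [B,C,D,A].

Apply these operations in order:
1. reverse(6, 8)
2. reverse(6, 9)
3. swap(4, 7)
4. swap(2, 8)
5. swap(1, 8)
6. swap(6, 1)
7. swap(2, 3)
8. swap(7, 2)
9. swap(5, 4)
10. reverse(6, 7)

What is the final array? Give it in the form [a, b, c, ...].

Answer: [H, C, I, J, E, G, F, D, B, A]

Derivation:
After 1 (reverse(6, 8)): [H, B, D, F, I, E, A, J, G, C]
After 2 (reverse(6, 9)): [H, B, D, F, I, E, C, G, J, A]
After 3 (swap(4, 7)): [H, B, D, F, G, E, C, I, J, A]
After 4 (swap(2, 8)): [H, B, J, F, G, E, C, I, D, A]
After 5 (swap(1, 8)): [H, D, J, F, G, E, C, I, B, A]
After 6 (swap(6, 1)): [H, C, J, F, G, E, D, I, B, A]
After 7 (swap(2, 3)): [H, C, F, J, G, E, D, I, B, A]
After 8 (swap(7, 2)): [H, C, I, J, G, E, D, F, B, A]
After 9 (swap(5, 4)): [H, C, I, J, E, G, D, F, B, A]
After 10 (reverse(6, 7)): [H, C, I, J, E, G, F, D, B, A]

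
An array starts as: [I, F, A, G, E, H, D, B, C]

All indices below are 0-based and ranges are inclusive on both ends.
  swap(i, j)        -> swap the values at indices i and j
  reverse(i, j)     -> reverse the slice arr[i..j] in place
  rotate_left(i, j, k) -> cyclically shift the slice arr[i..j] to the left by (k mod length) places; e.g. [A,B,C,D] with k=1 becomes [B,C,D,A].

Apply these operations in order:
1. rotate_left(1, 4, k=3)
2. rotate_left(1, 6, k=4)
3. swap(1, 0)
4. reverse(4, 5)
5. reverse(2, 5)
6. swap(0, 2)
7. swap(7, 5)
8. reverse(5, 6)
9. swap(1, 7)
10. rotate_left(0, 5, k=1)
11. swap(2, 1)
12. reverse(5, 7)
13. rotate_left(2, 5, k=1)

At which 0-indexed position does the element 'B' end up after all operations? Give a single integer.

After 1 (rotate_left(1, 4, k=3)): [I, E, F, A, G, H, D, B, C]
After 2 (rotate_left(1, 6, k=4)): [I, H, D, E, F, A, G, B, C]
After 3 (swap(1, 0)): [H, I, D, E, F, A, G, B, C]
After 4 (reverse(4, 5)): [H, I, D, E, A, F, G, B, C]
After 5 (reverse(2, 5)): [H, I, F, A, E, D, G, B, C]
After 6 (swap(0, 2)): [F, I, H, A, E, D, G, B, C]
After 7 (swap(7, 5)): [F, I, H, A, E, B, G, D, C]
After 8 (reverse(5, 6)): [F, I, H, A, E, G, B, D, C]
After 9 (swap(1, 7)): [F, D, H, A, E, G, B, I, C]
After 10 (rotate_left(0, 5, k=1)): [D, H, A, E, G, F, B, I, C]
After 11 (swap(2, 1)): [D, A, H, E, G, F, B, I, C]
After 12 (reverse(5, 7)): [D, A, H, E, G, I, B, F, C]
After 13 (rotate_left(2, 5, k=1)): [D, A, E, G, I, H, B, F, C]

Answer: 6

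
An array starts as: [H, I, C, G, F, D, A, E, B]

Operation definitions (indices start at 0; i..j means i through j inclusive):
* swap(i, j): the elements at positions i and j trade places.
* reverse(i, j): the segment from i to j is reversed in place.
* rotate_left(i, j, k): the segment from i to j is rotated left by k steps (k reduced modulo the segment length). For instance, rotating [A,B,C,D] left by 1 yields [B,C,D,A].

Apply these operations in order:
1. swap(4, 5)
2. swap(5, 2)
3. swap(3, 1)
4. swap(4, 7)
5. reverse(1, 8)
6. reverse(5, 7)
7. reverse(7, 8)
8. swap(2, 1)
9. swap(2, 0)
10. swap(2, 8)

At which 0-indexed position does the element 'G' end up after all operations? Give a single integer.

After 1 (swap(4, 5)): [H, I, C, G, D, F, A, E, B]
After 2 (swap(5, 2)): [H, I, F, G, D, C, A, E, B]
After 3 (swap(3, 1)): [H, G, F, I, D, C, A, E, B]
After 4 (swap(4, 7)): [H, G, F, I, E, C, A, D, B]
After 5 (reverse(1, 8)): [H, B, D, A, C, E, I, F, G]
After 6 (reverse(5, 7)): [H, B, D, A, C, F, I, E, G]
After 7 (reverse(7, 8)): [H, B, D, A, C, F, I, G, E]
After 8 (swap(2, 1)): [H, D, B, A, C, F, I, G, E]
After 9 (swap(2, 0)): [B, D, H, A, C, F, I, G, E]
After 10 (swap(2, 8)): [B, D, E, A, C, F, I, G, H]

Answer: 7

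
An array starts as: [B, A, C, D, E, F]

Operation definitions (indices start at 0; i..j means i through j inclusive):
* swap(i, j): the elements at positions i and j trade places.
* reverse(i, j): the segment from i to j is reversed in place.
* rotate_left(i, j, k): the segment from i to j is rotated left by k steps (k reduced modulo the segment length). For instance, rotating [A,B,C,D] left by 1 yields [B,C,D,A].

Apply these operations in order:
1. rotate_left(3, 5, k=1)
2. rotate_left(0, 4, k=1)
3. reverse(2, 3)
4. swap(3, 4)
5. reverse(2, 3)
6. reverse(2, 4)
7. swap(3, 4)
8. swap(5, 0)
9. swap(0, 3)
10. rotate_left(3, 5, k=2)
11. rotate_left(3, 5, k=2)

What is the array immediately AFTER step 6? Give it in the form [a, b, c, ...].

Answer: [A, C, E, F, B, D]

Derivation:
After 1 (rotate_left(3, 5, k=1)): [B, A, C, E, F, D]
After 2 (rotate_left(0, 4, k=1)): [A, C, E, F, B, D]
After 3 (reverse(2, 3)): [A, C, F, E, B, D]
After 4 (swap(3, 4)): [A, C, F, B, E, D]
After 5 (reverse(2, 3)): [A, C, B, F, E, D]
After 6 (reverse(2, 4)): [A, C, E, F, B, D]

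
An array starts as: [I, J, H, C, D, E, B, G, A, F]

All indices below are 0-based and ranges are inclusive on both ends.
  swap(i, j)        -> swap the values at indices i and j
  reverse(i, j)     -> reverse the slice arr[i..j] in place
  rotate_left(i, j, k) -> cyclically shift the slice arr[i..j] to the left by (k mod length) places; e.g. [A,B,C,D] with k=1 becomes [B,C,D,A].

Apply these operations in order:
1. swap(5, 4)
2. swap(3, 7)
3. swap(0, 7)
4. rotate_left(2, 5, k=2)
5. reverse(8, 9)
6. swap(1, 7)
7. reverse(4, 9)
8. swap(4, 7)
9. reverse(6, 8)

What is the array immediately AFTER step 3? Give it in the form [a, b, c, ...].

After 1 (swap(5, 4)): [I, J, H, C, E, D, B, G, A, F]
After 2 (swap(3, 7)): [I, J, H, G, E, D, B, C, A, F]
After 3 (swap(0, 7)): [C, J, H, G, E, D, B, I, A, F]

Answer: [C, J, H, G, E, D, B, I, A, F]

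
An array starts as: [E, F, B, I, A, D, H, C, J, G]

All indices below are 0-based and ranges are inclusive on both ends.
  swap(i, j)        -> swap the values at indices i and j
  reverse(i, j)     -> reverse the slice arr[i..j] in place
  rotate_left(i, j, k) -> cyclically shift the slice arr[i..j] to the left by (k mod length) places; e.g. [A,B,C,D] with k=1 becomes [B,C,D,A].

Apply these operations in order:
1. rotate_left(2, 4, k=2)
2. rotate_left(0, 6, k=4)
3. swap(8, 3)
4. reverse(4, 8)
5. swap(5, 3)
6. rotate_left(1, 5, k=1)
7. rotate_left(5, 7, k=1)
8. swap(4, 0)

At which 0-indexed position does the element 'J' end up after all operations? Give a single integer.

Answer: 0

Derivation:
After 1 (rotate_left(2, 4, k=2)): [E, F, A, B, I, D, H, C, J, G]
After 2 (rotate_left(0, 6, k=4)): [I, D, H, E, F, A, B, C, J, G]
After 3 (swap(8, 3)): [I, D, H, J, F, A, B, C, E, G]
After 4 (reverse(4, 8)): [I, D, H, J, E, C, B, A, F, G]
After 5 (swap(5, 3)): [I, D, H, C, E, J, B, A, F, G]
After 6 (rotate_left(1, 5, k=1)): [I, H, C, E, J, D, B, A, F, G]
After 7 (rotate_left(5, 7, k=1)): [I, H, C, E, J, B, A, D, F, G]
After 8 (swap(4, 0)): [J, H, C, E, I, B, A, D, F, G]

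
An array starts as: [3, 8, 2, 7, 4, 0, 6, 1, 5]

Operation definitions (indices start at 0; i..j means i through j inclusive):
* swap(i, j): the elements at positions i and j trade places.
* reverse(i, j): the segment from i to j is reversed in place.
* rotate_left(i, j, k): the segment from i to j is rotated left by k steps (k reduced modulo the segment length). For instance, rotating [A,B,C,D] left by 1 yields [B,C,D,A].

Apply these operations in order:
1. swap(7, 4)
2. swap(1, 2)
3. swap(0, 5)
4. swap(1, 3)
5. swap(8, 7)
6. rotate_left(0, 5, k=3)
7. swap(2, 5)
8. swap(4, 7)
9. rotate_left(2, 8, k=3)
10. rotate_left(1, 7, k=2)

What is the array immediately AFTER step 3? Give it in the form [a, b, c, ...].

After 1 (swap(7, 4)): [3, 8, 2, 7, 1, 0, 6, 4, 5]
After 2 (swap(1, 2)): [3, 2, 8, 7, 1, 0, 6, 4, 5]
After 3 (swap(0, 5)): [0, 2, 8, 7, 1, 3, 6, 4, 5]

Answer: [0, 2, 8, 7, 1, 3, 6, 4, 5]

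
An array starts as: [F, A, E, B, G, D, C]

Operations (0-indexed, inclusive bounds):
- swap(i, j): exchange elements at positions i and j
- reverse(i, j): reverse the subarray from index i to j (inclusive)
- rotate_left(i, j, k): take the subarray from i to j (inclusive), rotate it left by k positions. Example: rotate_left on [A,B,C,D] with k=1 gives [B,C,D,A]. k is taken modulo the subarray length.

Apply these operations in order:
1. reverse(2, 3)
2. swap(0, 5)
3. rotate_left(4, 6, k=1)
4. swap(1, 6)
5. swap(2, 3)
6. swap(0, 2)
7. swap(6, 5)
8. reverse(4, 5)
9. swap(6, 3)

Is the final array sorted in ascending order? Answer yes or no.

Answer: no

Derivation:
After 1 (reverse(2, 3)): [F, A, B, E, G, D, C]
After 2 (swap(0, 5)): [D, A, B, E, G, F, C]
After 3 (rotate_left(4, 6, k=1)): [D, A, B, E, F, C, G]
After 4 (swap(1, 6)): [D, G, B, E, F, C, A]
After 5 (swap(2, 3)): [D, G, E, B, F, C, A]
After 6 (swap(0, 2)): [E, G, D, B, F, C, A]
After 7 (swap(6, 5)): [E, G, D, B, F, A, C]
After 8 (reverse(4, 5)): [E, G, D, B, A, F, C]
After 9 (swap(6, 3)): [E, G, D, C, A, F, B]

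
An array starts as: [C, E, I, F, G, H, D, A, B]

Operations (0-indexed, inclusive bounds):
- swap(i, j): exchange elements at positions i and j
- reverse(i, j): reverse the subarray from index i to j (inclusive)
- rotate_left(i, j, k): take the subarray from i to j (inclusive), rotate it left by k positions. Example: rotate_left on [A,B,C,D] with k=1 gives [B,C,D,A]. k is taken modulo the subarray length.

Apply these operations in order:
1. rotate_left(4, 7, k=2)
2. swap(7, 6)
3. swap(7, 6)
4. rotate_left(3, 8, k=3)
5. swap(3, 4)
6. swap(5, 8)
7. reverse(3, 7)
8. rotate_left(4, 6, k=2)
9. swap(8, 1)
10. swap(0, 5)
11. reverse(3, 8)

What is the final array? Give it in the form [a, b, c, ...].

Answer: [F, B, I, E, H, A, C, G, D]

Derivation:
After 1 (rotate_left(4, 7, k=2)): [C, E, I, F, D, A, G, H, B]
After 2 (swap(7, 6)): [C, E, I, F, D, A, H, G, B]
After 3 (swap(7, 6)): [C, E, I, F, D, A, G, H, B]
After 4 (rotate_left(3, 8, k=3)): [C, E, I, G, H, B, F, D, A]
After 5 (swap(3, 4)): [C, E, I, H, G, B, F, D, A]
After 6 (swap(5, 8)): [C, E, I, H, G, A, F, D, B]
After 7 (reverse(3, 7)): [C, E, I, D, F, A, G, H, B]
After 8 (rotate_left(4, 6, k=2)): [C, E, I, D, G, F, A, H, B]
After 9 (swap(8, 1)): [C, B, I, D, G, F, A, H, E]
After 10 (swap(0, 5)): [F, B, I, D, G, C, A, H, E]
After 11 (reverse(3, 8)): [F, B, I, E, H, A, C, G, D]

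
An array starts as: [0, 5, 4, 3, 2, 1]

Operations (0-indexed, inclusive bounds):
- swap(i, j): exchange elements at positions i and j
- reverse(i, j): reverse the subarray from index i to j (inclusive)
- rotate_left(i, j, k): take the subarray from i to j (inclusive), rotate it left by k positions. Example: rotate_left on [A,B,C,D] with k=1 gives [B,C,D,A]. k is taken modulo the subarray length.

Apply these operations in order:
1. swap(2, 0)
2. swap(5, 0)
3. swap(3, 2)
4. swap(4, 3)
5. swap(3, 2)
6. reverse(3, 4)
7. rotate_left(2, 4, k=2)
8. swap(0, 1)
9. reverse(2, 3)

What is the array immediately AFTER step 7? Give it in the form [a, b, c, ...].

After 1 (swap(2, 0)): [4, 5, 0, 3, 2, 1]
After 2 (swap(5, 0)): [1, 5, 0, 3, 2, 4]
After 3 (swap(3, 2)): [1, 5, 3, 0, 2, 4]
After 4 (swap(4, 3)): [1, 5, 3, 2, 0, 4]
After 5 (swap(3, 2)): [1, 5, 2, 3, 0, 4]
After 6 (reverse(3, 4)): [1, 5, 2, 0, 3, 4]
After 7 (rotate_left(2, 4, k=2)): [1, 5, 3, 2, 0, 4]

Answer: [1, 5, 3, 2, 0, 4]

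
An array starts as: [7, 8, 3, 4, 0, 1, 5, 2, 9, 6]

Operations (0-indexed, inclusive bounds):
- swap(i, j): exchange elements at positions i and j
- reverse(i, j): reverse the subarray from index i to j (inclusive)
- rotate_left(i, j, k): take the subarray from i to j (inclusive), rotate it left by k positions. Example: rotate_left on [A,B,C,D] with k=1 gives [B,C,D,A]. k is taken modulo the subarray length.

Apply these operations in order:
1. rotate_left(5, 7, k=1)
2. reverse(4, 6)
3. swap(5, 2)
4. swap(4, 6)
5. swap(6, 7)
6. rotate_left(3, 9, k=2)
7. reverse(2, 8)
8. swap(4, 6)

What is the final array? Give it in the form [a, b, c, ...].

After 1 (rotate_left(5, 7, k=1)): [7, 8, 3, 4, 0, 5, 2, 1, 9, 6]
After 2 (reverse(4, 6)): [7, 8, 3, 4, 2, 5, 0, 1, 9, 6]
After 3 (swap(5, 2)): [7, 8, 5, 4, 2, 3, 0, 1, 9, 6]
After 4 (swap(4, 6)): [7, 8, 5, 4, 0, 3, 2, 1, 9, 6]
After 5 (swap(6, 7)): [7, 8, 5, 4, 0, 3, 1, 2, 9, 6]
After 6 (rotate_left(3, 9, k=2)): [7, 8, 5, 3, 1, 2, 9, 6, 4, 0]
After 7 (reverse(2, 8)): [7, 8, 4, 6, 9, 2, 1, 3, 5, 0]
After 8 (swap(4, 6)): [7, 8, 4, 6, 1, 2, 9, 3, 5, 0]

Answer: [7, 8, 4, 6, 1, 2, 9, 3, 5, 0]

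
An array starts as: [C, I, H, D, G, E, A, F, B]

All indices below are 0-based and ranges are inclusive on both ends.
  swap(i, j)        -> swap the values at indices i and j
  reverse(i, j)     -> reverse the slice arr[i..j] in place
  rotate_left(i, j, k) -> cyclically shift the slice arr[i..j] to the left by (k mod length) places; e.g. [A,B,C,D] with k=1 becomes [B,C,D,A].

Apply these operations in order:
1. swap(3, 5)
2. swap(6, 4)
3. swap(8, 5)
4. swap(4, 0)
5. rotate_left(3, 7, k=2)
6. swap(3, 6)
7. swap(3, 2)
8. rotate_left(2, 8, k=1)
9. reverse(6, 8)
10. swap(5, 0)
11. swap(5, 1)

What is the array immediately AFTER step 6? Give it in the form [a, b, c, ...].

Answer: [A, I, H, E, G, F, B, C, D]

Derivation:
After 1 (swap(3, 5)): [C, I, H, E, G, D, A, F, B]
After 2 (swap(6, 4)): [C, I, H, E, A, D, G, F, B]
After 3 (swap(8, 5)): [C, I, H, E, A, B, G, F, D]
After 4 (swap(4, 0)): [A, I, H, E, C, B, G, F, D]
After 5 (rotate_left(3, 7, k=2)): [A, I, H, B, G, F, E, C, D]
After 6 (swap(3, 6)): [A, I, H, E, G, F, B, C, D]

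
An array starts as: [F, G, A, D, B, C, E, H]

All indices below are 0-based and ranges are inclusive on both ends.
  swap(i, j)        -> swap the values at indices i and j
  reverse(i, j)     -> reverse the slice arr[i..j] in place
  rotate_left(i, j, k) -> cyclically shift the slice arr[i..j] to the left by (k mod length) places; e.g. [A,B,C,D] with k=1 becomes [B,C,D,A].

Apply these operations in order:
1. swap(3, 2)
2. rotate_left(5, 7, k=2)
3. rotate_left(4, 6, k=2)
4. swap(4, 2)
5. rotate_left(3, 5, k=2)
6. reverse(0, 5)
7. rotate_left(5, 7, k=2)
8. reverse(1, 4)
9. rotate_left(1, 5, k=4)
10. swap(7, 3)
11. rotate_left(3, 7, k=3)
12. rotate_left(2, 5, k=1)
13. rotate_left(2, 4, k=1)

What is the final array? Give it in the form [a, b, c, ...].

After 1 (swap(3, 2)): [F, G, D, A, B, C, E, H]
After 2 (rotate_left(5, 7, k=2)): [F, G, D, A, B, H, C, E]
After 3 (rotate_left(4, 6, k=2)): [F, G, D, A, C, B, H, E]
After 4 (swap(4, 2)): [F, G, C, A, D, B, H, E]
After 5 (rotate_left(3, 5, k=2)): [F, G, C, B, A, D, H, E]
After 6 (reverse(0, 5)): [D, A, B, C, G, F, H, E]
After 7 (rotate_left(5, 7, k=2)): [D, A, B, C, G, E, F, H]
After 8 (reverse(1, 4)): [D, G, C, B, A, E, F, H]
After 9 (rotate_left(1, 5, k=4)): [D, E, G, C, B, A, F, H]
After 10 (swap(7, 3)): [D, E, G, H, B, A, F, C]
After 11 (rotate_left(3, 7, k=3)): [D, E, G, F, C, H, B, A]
After 12 (rotate_left(2, 5, k=1)): [D, E, F, C, H, G, B, A]
After 13 (rotate_left(2, 4, k=1)): [D, E, C, H, F, G, B, A]

Answer: [D, E, C, H, F, G, B, A]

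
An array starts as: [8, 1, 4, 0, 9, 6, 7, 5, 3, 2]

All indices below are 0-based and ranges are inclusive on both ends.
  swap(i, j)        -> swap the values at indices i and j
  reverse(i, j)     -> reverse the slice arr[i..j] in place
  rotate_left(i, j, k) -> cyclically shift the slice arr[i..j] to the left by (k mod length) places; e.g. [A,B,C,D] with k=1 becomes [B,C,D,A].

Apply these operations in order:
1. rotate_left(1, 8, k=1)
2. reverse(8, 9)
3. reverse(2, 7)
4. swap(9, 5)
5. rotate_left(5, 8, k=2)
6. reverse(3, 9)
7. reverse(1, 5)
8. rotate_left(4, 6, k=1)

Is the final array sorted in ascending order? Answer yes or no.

Answer: no

Derivation:
After 1 (rotate_left(1, 8, k=1)): [8, 4, 0, 9, 6, 7, 5, 3, 1, 2]
After 2 (reverse(8, 9)): [8, 4, 0, 9, 6, 7, 5, 3, 2, 1]
After 3 (reverse(2, 7)): [8, 4, 3, 5, 7, 6, 9, 0, 2, 1]
After 4 (swap(9, 5)): [8, 4, 3, 5, 7, 1, 9, 0, 2, 6]
After 5 (rotate_left(5, 8, k=2)): [8, 4, 3, 5, 7, 0, 2, 1, 9, 6]
After 6 (reverse(3, 9)): [8, 4, 3, 6, 9, 1, 2, 0, 7, 5]
After 7 (reverse(1, 5)): [8, 1, 9, 6, 3, 4, 2, 0, 7, 5]
After 8 (rotate_left(4, 6, k=1)): [8, 1, 9, 6, 4, 2, 3, 0, 7, 5]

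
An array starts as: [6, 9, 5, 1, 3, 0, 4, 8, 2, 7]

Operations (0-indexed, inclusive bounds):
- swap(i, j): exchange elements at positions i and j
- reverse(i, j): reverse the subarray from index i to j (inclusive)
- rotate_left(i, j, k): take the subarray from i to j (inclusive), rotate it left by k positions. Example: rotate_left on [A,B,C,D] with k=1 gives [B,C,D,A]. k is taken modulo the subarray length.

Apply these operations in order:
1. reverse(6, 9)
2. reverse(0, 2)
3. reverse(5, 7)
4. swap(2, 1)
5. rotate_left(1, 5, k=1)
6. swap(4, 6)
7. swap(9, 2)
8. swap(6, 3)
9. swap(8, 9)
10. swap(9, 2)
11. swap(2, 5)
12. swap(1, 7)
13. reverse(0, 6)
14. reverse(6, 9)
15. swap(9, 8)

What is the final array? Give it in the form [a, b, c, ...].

After 1 (reverse(6, 9)): [6, 9, 5, 1, 3, 0, 7, 2, 8, 4]
After 2 (reverse(0, 2)): [5, 9, 6, 1, 3, 0, 7, 2, 8, 4]
After 3 (reverse(5, 7)): [5, 9, 6, 1, 3, 2, 7, 0, 8, 4]
After 4 (swap(2, 1)): [5, 6, 9, 1, 3, 2, 7, 0, 8, 4]
After 5 (rotate_left(1, 5, k=1)): [5, 9, 1, 3, 2, 6, 7, 0, 8, 4]
After 6 (swap(4, 6)): [5, 9, 1, 3, 7, 6, 2, 0, 8, 4]
After 7 (swap(9, 2)): [5, 9, 4, 3, 7, 6, 2, 0, 8, 1]
After 8 (swap(6, 3)): [5, 9, 4, 2, 7, 6, 3, 0, 8, 1]
After 9 (swap(8, 9)): [5, 9, 4, 2, 7, 6, 3, 0, 1, 8]
After 10 (swap(9, 2)): [5, 9, 8, 2, 7, 6, 3, 0, 1, 4]
After 11 (swap(2, 5)): [5, 9, 6, 2, 7, 8, 3, 0, 1, 4]
After 12 (swap(1, 7)): [5, 0, 6, 2, 7, 8, 3, 9, 1, 4]
After 13 (reverse(0, 6)): [3, 8, 7, 2, 6, 0, 5, 9, 1, 4]
After 14 (reverse(6, 9)): [3, 8, 7, 2, 6, 0, 4, 1, 9, 5]
After 15 (swap(9, 8)): [3, 8, 7, 2, 6, 0, 4, 1, 5, 9]

Answer: [3, 8, 7, 2, 6, 0, 4, 1, 5, 9]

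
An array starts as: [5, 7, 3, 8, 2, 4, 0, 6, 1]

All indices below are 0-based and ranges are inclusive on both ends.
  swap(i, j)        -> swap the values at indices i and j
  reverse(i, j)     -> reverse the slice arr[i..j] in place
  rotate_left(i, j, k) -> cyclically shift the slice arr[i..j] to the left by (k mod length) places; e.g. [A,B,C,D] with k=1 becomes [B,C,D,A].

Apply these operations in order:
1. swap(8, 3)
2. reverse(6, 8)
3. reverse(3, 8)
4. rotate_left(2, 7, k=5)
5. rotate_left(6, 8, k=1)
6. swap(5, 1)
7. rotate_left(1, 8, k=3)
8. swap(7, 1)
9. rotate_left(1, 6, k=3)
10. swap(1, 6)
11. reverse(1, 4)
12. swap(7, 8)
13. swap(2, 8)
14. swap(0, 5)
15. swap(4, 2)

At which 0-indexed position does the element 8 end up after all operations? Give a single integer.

After 1 (swap(8, 3)): [5, 7, 3, 1, 2, 4, 0, 6, 8]
After 2 (reverse(6, 8)): [5, 7, 3, 1, 2, 4, 8, 6, 0]
After 3 (reverse(3, 8)): [5, 7, 3, 0, 6, 8, 4, 2, 1]
After 4 (rotate_left(2, 7, k=5)): [5, 7, 2, 3, 0, 6, 8, 4, 1]
After 5 (rotate_left(6, 8, k=1)): [5, 7, 2, 3, 0, 6, 4, 1, 8]
After 6 (swap(5, 1)): [5, 6, 2, 3, 0, 7, 4, 1, 8]
After 7 (rotate_left(1, 8, k=3)): [5, 0, 7, 4, 1, 8, 6, 2, 3]
After 8 (swap(7, 1)): [5, 2, 7, 4, 1, 8, 6, 0, 3]
After 9 (rotate_left(1, 6, k=3)): [5, 1, 8, 6, 2, 7, 4, 0, 3]
After 10 (swap(1, 6)): [5, 4, 8, 6, 2, 7, 1, 0, 3]
After 11 (reverse(1, 4)): [5, 2, 6, 8, 4, 7, 1, 0, 3]
After 12 (swap(7, 8)): [5, 2, 6, 8, 4, 7, 1, 3, 0]
After 13 (swap(2, 8)): [5, 2, 0, 8, 4, 7, 1, 3, 6]
After 14 (swap(0, 5)): [7, 2, 0, 8, 4, 5, 1, 3, 6]
After 15 (swap(4, 2)): [7, 2, 4, 8, 0, 5, 1, 3, 6]

Answer: 3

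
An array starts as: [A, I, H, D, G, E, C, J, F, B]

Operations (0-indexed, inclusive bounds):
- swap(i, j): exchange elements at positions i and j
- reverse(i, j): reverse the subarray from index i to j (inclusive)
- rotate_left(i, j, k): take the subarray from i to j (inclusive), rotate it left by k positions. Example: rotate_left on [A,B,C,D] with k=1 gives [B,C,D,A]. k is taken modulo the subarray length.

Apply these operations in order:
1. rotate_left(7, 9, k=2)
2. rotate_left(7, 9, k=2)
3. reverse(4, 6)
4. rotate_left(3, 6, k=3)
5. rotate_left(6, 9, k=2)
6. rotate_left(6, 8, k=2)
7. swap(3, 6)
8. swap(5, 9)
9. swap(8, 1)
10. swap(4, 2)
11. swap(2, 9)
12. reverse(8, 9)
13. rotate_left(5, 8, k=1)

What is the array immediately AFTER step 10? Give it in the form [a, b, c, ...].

After 1 (rotate_left(7, 9, k=2)): [A, I, H, D, G, E, C, B, J, F]
After 2 (rotate_left(7, 9, k=2)): [A, I, H, D, G, E, C, F, B, J]
After 3 (reverse(4, 6)): [A, I, H, D, C, E, G, F, B, J]
After 4 (rotate_left(3, 6, k=3)): [A, I, H, G, D, C, E, F, B, J]
After 5 (rotate_left(6, 9, k=2)): [A, I, H, G, D, C, B, J, E, F]
After 6 (rotate_left(6, 8, k=2)): [A, I, H, G, D, C, E, B, J, F]
After 7 (swap(3, 6)): [A, I, H, E, D, C, G, B, J, F]
After 8 (swap(5, 9)): [A, I, H, E, D, F, G, B, J, C]
After 9 (swap(8, 1)): [A, J, H, E, D, F, G, B, I, C]
After 10 (swap(4, 2)): [A, J, D, E, H, F, G, B, I, C]

Answer: [A, J, D, E, H, F, G, B, I, C]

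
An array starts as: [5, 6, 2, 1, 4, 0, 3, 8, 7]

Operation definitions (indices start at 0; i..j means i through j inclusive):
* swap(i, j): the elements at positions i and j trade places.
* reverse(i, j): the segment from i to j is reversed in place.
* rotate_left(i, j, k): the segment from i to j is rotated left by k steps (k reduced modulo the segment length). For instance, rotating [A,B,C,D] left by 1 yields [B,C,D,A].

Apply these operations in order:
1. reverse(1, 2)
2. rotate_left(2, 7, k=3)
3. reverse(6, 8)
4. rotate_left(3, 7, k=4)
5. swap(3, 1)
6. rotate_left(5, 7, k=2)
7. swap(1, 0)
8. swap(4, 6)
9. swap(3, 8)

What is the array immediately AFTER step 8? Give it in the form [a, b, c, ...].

Answer: [4, 5, 0, 2, 8, 7, 3, 6, 1]

Derivation:
After 1 (reverse(1, 2)): [5, 2, 6, 1, 4, 0, 3, 8, 7]
After 2 (rotate_left(2, 7, k=3)): [5, 2, 0, 3, 8, 6, 1, 4, 7]
After 3 (reverse(6, 8)): [5, 2, 0, 3, 8, 6, 7, 4, 1]
After 4 (rotate_left(3, 7, k=4)): [5, 2, 0, 4, 3, 8, 6, 7, 1]
After 5 (swap(3, 1)): [5, 4, 0, 2, 3, 8, 6, 7, 1]
After 6 (rotate_left(5, 7, k=2)): [5, 4, 0, 2, 3, 7, 8, 6, 1]
After 7 (swap(1, 0)): [4, 5, 0, 2, 3, 7, 8, 6, 1]
After 8 (swap(4, 6)): [4, 5, 0, 2, 8, 7, 3, 6, 1]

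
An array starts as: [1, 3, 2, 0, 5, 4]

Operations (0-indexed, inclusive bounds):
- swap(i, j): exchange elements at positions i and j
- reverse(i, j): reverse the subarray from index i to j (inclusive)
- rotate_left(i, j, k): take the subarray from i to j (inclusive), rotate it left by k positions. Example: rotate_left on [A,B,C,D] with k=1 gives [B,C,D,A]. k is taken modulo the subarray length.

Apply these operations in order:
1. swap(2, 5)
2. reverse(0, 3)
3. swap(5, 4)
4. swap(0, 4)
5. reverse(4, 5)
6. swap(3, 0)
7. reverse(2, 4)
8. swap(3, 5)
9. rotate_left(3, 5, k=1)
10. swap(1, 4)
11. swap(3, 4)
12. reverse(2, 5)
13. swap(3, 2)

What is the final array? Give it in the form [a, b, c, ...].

Answer: [1, 2, 3, 0, 4, 5]

Derivation:
After 1 (swap(2, 5)): [1, 3, 4, 0, 5, 2]
After 2 (reverse(0, 3)): [0, 4, 3, 1, 5, 2]
After 3 (swap(5, 4)): [0, 4, 3, 1, 2, 5]
After 4 (swap(0, 4)): [2, 4, 3, 1, 0, 5]
After 5 (reverse(4, 5)): [2, 4, 3, 1, 5, 0]
After 6 (swap(3, 0)): [1, 4, 3, 2, 5, 0]
After 7 (reverse(2, 4)): [1, 4, 5, 2, 3, 0]
After 8 (swap(3, 5)): [1, 4, 5, 0, 3, 2]
After 9 (rotate_left(3, 5, k=1)): [1, 4, 5, 3, 2, 0]
After 10 (swap(1, 4)): [1, 2, 5, 3, 4, 0]
After 11 (swap(3, 4)): [1, 2, 5, 4, 3, 0]
After 12 (reverse(2, 5)): [1, 2, 0, 3, 4, 5]
After 13 (swap(3, 2)): [1, 2, 3, 0, 4, 5]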